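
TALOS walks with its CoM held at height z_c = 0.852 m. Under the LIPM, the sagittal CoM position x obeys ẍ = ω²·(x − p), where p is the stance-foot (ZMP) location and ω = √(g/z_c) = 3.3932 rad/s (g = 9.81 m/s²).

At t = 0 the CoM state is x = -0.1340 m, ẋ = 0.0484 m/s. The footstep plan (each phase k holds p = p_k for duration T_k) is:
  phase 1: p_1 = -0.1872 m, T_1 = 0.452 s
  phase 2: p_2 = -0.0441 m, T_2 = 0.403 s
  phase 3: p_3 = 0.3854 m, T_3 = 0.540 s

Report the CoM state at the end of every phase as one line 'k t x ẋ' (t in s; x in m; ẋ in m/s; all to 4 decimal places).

1 0.4520 -0.0266 0.5163
2 0.8550 0.2717 1.1879
3 1.3950 1.0866 2.6313

phase 1: p=-0.1872, T=0.452, ωT=1.533726, cosh=2.425574, sinh=2.209844; start (x,ẋ)=(-0.134000, 0.048400) → end (x,ẋ)=(-0.026639, 0.516315)
phase 2: p=-0.0441, T=0.403, ωT=1.367460, cosh=2.090060, sinh=1.835306; start (x,ẋ)=(-0.026639, 0.516315) → end (x,ẋ)=(0.271659, 1.187871)
phase 3: p=0.3854, T=0.540, ωT=1.832328, cosh=3.204228, sinh=3.044188; start (x,ẋ)=(0.271659, 1.187871) → end (x,ẋ)=(1.086637, 2.631312)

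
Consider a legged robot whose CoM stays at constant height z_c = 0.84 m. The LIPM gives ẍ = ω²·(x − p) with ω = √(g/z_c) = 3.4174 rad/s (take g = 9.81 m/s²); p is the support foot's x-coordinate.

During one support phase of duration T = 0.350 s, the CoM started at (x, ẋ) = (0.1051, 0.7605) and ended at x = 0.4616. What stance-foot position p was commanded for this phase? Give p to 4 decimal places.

p = 0.0776

ωT = 3.4174·0.350 = 1.196090; cosh(ωT) = 1.804767, sinh(ωT) = 1.502393
x(T) = p + (x₀−p)·cosh(ωT) + (ẋ₀/ω)·sinh(ωT) ⇒ p·(1 − cosh) = x(T) − x₀·cosh − (ẋ₀/ω)·sinh
numerator   = 0.4616 − (0.1051)·1.804767 − (0.7605/3.4174)·1.502393 = -0.062420
denominator = 1 − 1.804767 = -0.804767
p = -0.062420 / -0.804767 = 0.0776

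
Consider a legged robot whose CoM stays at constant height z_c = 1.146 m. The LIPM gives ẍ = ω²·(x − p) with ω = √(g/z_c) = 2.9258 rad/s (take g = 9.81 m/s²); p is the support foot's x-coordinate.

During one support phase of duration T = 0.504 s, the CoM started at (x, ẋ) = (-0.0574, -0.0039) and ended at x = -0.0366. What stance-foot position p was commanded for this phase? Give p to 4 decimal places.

ωT = 2.9258·0.504 = 1.474603; cosh(ωT) = 2.299086, sinh(ωT) = 2.070216
x(T) = p + (x₀−p)·cosh(ωT) + (ẋ₀/ω)·sinh(ωT) ⇒ p·(1 − cosh) = x(T) − x₀·cosh − (ẋ₀/ω)·sinh
numerator   = -0.0366 − (-0.0574)·2.299086 − (-0.0039/2.9258)·2.070216 = 0.098127
denominator = 1 − 2.299086 = -1.299086
p = 0.098127 / -1.299086 = -0.0755

p = -0.0755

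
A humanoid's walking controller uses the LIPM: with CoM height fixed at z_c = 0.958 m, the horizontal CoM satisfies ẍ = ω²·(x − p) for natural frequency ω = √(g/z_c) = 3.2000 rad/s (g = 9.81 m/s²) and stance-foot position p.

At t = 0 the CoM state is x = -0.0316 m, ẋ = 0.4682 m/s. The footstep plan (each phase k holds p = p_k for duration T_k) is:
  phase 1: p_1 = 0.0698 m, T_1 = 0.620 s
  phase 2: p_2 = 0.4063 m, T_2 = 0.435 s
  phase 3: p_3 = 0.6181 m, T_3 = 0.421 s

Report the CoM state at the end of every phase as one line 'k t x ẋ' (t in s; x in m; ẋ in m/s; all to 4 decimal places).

1 0.6200 0.2161 0.5771
2 1.0550 0.3403 0.0836
3 1.4760 0.0946 -1.4224

phase 1: p=0.0698, T=0.620, ωT=1.984000, cosh=3.704645, sinh=3.567127; start (x,ẋ)=(-0.031600, 0.468200) → end (x,ẋ)=(0.216064, 0.577053)
phase 2: p=0.4063, T=0.435, ωT=1.392000, cosh=2.135733, sinh=1.887155; start (x,ẋ)=(0.216064, 0.577053) → end (x,ẋ)=(0.340316, 0.083618)
phase 3: p=0.6181, T=0.421, ωT=1.347200, cosh=2.053303, sinh=1.793336; start (x,ẋ)=(0.340316, 0.083618) → end (x,ẋ)=(0.094587, -1.422417)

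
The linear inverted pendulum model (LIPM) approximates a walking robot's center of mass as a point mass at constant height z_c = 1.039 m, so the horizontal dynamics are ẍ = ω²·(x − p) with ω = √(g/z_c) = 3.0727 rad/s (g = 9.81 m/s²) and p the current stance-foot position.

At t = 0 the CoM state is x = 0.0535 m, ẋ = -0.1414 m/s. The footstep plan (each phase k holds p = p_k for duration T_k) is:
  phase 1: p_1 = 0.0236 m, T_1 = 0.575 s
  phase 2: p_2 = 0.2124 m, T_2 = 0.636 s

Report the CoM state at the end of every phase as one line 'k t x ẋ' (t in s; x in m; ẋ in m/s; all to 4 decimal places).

1 0.5750 -0.0171 -0.1648
2 1.2110 -0.7993 -3.0320

phase 1: p=0.0236, T=0.575, ωT=1.766803, cosh=3.011495, sinh=2.840616; start (x,ẋ)=(0.053500, -0.141400) → end (x,ẋ)=(-0.017076, -0.164847)
phase 2: p=0.2124, T=0.636, ωT=1.954237, cosh=3.600103, sinh=3.458430; start (x,ẋ)=(-0.017076, -0.164847) → end (x,ẋ)=(-0.799279, -3.032047)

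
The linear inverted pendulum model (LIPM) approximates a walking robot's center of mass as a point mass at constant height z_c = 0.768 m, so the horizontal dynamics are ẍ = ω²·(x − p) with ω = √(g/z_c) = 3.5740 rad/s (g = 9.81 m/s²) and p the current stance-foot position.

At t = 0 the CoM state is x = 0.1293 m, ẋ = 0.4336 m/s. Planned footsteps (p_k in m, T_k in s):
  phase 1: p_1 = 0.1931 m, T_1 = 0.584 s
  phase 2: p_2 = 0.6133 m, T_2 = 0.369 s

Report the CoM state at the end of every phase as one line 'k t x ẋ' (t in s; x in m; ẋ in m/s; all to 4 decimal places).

1 0.5840 0.4135 0.8698
2 0.9530 0.6355 0.5028

phase 1: p=0.1931, T=0.584, ωT=2.087216, cosh=4.093235, sinh=3.969203; start (x,ẋ)=(0.129300, 0.433600) → end (x,ẋ)=(0.413498, 0.869764)
phase 2: p=0.6133, T=0.369, ωT=1.318806, cosh=2.003204, sinh=1.735750; start (x,ẋ)=(0.413498, 0.869764) → end (x,ẋ)=(0.635466, 0.502829)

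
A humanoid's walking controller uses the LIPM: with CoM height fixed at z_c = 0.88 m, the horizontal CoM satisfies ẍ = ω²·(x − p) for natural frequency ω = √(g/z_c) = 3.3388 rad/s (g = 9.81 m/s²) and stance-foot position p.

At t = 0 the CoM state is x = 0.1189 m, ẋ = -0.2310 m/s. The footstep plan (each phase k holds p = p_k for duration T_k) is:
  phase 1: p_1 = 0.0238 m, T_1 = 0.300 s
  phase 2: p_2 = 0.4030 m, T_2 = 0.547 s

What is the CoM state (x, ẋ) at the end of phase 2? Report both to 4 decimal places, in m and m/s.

x = -0.5812, ẋ = -3.1145

phase 1: p=0.0238, T=0.300, ωT=1.001640, cosh=1.545010, sinh=1.177733; start (x,ẋ)=(0.118900, -0.231000) → end (x,ẋ)=(0.089247, 0.017056)
phase 2: p=0.4030, T=0.547, ωT=1.826324, cosh=3.186007, sinh=3.025003; start (x,ẋ)=(0.089247, 0.017056) → end (x,ẋ)=(-0.581165, -3.114524)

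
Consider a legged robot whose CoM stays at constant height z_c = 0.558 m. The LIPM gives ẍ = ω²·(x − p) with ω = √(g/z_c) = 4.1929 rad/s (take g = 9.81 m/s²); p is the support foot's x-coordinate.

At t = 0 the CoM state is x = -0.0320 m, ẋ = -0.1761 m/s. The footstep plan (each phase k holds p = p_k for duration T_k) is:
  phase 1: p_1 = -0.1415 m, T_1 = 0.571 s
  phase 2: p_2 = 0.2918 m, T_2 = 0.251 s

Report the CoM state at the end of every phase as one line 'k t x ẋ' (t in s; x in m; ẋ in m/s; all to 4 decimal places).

phase 1: p=-0.1415, T=0.571, ωT=2.394146, cosh=5.525042, sinh=5.433792; start (x,ẋ)=(-0.032000, -0.176100) → end (x,ẋ)=(0.235275, 1.521816)
phase 2: p=0.2918, T=0.251, ωT=1.052418, cosh=1.606831, sinh=1.257738; start (x,ẋ)=(0.235275, 1.521816) → end (x,ẋ)=(0.657471, 2.147214)

1 0.5710 0.2353 1.5218
2 0.8220 0.6575 2.1472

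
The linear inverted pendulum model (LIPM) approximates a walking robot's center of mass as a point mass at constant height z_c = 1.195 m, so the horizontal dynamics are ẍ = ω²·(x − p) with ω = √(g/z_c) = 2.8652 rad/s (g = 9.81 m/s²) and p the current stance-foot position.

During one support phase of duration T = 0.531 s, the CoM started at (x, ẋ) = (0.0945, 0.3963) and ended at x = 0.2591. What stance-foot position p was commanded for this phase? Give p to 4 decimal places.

ωT = 2.8652·0.531 = 1.521421; cosh(ωT) = 2.398565, sinh(ωT) = 2.180163
x(T) = p + (x₀−p)·cosh(ωT) + (ẋ₀/ω)·sinh(ωT) ⇒ p·(1 − cosh) = x(T) − x₀·cosh − (ẋ₀/ω)·sinh
numerator   = 0.2591 − (0.0945)·2.398565 − (0.3963/2.8652)·2.180163 = -0.269114
denominator = 1 − 2.398565 = -1.398565
p = -0.269114 / -1.398565 = 0.1924

p = 0.1924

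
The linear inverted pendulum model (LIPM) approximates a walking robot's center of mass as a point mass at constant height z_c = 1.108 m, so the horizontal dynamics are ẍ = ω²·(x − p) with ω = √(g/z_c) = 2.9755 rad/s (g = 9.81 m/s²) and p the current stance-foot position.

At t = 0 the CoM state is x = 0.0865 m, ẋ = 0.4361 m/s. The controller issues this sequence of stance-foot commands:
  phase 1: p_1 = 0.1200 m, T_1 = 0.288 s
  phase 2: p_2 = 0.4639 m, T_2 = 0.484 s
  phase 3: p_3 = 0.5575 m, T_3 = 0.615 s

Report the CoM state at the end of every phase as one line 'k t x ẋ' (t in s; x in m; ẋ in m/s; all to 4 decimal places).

1 0.2880 0.2150 0.5100
2 0.7720 0.2505 -0.3388
3 1.3870 -0.7697 -3.8570

phase 1: p=0.1200, T=0.288, ωT=0.856944, cosh=1.390204, sinh=0.965746; start (x,ẋ)=(0.086500, 0.436100) → end (x,ẋ)=(0.214971, 0.510003)
phase 2: p=0.4639, T=0.484, ωT=1.440142, cosh=2.229095, sinh=1.992201; start (x,ẋ)=(0.214971, 0.510003) → end (x,ẋ)=(0.250479, -0.338752)
phase 3: p=0.5575, T=0.615, ωT=1.829932, cosh=3.196945, sinh=3.036521; start (x,ẋ)=(0.250479, -0.338752) → end (x,ẋ)=(-0.769727, -3.856955)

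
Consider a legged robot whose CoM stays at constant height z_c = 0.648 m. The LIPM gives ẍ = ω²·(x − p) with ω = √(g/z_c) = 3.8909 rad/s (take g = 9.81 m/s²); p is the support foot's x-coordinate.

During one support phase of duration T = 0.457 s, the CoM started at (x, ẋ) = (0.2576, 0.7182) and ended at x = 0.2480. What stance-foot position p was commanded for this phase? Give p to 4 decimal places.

p = 0.5219

ωT = 3.8909·0.457 = 1.778141; cosh(ωT) = 3.043898, sinh(ωT) = 2.874946
x(T) = p + (x₀−p)·cosh(ωT) + (ẋ₀/ω)·sinh(ωT) ⇒ p·(1 − cosh) = x(T) − x₀·cosh − (ẋ₀/ω)·sinh
numerator   = 0.2480 − (0.2576)·3.043898 − (0.7182/3.8909)·2.874946 = -1.066779
denominator = 1 − 3.043898 = -2.043898
p = -1.066779 / -2.043898 = 0.5219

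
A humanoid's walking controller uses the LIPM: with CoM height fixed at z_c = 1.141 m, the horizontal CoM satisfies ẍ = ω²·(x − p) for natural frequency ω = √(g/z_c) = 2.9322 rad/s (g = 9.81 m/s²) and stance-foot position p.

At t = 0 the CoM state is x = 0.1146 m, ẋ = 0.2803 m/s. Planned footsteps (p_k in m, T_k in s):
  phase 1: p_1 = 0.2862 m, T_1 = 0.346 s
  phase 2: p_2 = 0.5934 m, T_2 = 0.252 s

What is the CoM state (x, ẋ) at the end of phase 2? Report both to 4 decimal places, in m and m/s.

phase 1: p=0.2862, T=0.346, ωT=1.014541, cosh=1.560333, sinh=1.197764; start (x,ẋ)=(0.114600, 0.280300) → end (x,ẋ)=(0.132946, -0.165312)
phase 2: p=0.5934, T=0.252, ωT=0.738914, cosh=1.285647, sinh=0.808015; start (x,ẋ)=(0.132946, -0.165312) → end (x,ẋ)=(-0.044136, -1.303470)

x = -0.0441, ẋ = -1.3035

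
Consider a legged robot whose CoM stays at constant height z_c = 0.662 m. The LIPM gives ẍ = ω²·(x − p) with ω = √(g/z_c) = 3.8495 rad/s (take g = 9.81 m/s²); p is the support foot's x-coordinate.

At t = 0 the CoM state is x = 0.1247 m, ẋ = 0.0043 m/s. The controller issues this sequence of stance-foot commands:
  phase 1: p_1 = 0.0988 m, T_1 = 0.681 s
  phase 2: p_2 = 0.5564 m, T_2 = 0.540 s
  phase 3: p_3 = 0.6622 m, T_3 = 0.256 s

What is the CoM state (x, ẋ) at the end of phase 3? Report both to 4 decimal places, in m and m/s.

x = -0.4302, ẋ = -3.9713

phase 1: p=0.0988, T=0.681, ωT=2.621510, cosh=6.914583, sinh=6.841890; start (x,ẋ)=(0.124700, 0.004300) → end (x,ẋ)=(0.285530, 0.711883)
phase 2: p=0.5564, T=0.540, ωT=2.078730, cosh=4.059699, sinh=3.934610; start (x,ẋ)=(0.285530, 0.711883) → end (x,ẋ)=(0.184373, -1.212638)
phase 3: p=0.6622, T=0.256, ωT=0.985472, cosh=1.526170, sinh=1.152907; start (x,ẋ)=(0.184373, -1.212638) → end (x,ẋ)=(-0.430224, -3.971341)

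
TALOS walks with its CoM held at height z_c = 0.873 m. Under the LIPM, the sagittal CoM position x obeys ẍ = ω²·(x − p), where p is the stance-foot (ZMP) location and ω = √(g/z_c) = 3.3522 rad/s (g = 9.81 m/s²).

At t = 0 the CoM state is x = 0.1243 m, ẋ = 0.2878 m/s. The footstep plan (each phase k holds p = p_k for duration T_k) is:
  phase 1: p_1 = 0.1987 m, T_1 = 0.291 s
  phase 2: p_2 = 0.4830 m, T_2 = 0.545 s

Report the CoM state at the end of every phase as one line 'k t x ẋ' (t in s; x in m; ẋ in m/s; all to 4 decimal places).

phase 1: p=0.1987, T=0.291, ωT=0.975490, cosh=1.514737, sinh=1.137730; start (x,ẋ)=(0.124300, 0.287800) → end (x,ẋ)=(0.183682, 0.152187)
phase 2: p=0.4830, T=0.545, ωT=1.826949, cosh=3.187900, sinh=3.026996; start (x,ẋ)=(0.183682, 0.152187) → end (x,ẋ)=(-0.333772, -2.552048)

1 0.2910 0.1837 0.1522
2 0.8360 -0.3338 -2.5520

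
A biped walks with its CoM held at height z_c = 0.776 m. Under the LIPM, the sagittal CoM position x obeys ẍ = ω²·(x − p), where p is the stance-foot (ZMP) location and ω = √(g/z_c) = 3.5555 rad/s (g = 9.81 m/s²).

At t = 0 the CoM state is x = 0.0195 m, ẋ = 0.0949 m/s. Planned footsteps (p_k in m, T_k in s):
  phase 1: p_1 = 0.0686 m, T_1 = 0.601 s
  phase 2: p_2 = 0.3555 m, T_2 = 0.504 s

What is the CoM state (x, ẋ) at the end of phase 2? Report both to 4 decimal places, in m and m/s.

x = -1.0997, ẋ = -4.9989

phase 1: p=0.0686, T=0.601, ωT=2.136855, cosh=4.295389, sinh=4.177364; start (x,ẋ)=(0.019500, 0.094900) → end (x,ẋ)=(-0.030805, -0.321631)
phase 2: p=0.3555, T=0.504, ωT=1.791972, cosh=3.083953, sinh=2.917322; start (x,ẋ)=(-0.030805, -0.321631) → end (x,ẋ)=(-1.099749, -4.998863)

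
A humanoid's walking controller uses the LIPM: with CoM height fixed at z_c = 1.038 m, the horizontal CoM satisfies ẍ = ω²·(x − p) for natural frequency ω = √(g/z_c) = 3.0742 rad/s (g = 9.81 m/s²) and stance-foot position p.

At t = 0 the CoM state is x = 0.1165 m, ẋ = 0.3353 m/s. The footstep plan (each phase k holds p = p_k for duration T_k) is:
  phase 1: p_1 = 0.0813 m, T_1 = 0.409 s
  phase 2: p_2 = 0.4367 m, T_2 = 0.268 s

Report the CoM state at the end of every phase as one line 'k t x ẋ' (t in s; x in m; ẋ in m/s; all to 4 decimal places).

1 0.4090 0.3244 0.8120
2 0.6770 0.5272 0.7859

phase 1: p=0.0813, T=0.409, ωT=1.257348, cosh=1.900246, sinh=1.615838; start (x,ẋ)=(0.116500, 0.335300) → end (x,ẋ)=(0.324427, 0.812005)
phase 2: p=0.4367, T=0.268, ωT=0.823886, cosh=1.359031, sinh=0.920308; start (x,ẋ)=(0.324427, 0.812005) → end (x,ẋ)=(0.527203, 0.785895)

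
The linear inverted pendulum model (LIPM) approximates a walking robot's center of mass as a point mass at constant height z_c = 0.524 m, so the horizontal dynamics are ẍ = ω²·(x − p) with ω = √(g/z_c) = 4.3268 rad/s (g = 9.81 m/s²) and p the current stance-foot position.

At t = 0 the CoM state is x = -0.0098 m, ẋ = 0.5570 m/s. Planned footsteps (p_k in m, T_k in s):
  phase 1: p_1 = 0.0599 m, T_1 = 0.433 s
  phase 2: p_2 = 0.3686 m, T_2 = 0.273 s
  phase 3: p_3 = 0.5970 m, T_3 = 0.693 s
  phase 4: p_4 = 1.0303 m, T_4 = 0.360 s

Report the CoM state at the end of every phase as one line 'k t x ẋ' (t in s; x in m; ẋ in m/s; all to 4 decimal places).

phase 1: p=0.0599, T=0.433, ωT=1.873504, cosh=3.332329, sinh=3.178745; start (x,ẋ)=(-0.009800, 0.557000) → end (x,ẋ)=(0.236845, 0.897468)
phase 2: p=0.3686, T=0.273, ωT=1.181216, cosh=1.782620, sinh=1.475715; start (x,ẋ)=(0.236845, 0.897468) → end (x,ẋ)=(0.439824, 0.758570)
phase 3: p=0.5970, T=0.693, ωT=2.998472, cosh=10.052370, sinh=10.002507; start (x,ẋ)=(0.439824, 0.758570) → end (x,ẋ)=(0.770637, 0.823029)
phase 4: p=1.0303, T=0.360, ωT=1.557648, cosh=2.479136, sinh=2.268505; start (x,ẋ)=(0.770637, 0.823029) → end (x,ẋ)=(0.818068, -0.508285)

1 0.4330 0.2368 0.8975
2 0.7060 0.4398 0.7586
3 1.3990 0.7706 0.8230
4 1.7590 0.8181 -0.5083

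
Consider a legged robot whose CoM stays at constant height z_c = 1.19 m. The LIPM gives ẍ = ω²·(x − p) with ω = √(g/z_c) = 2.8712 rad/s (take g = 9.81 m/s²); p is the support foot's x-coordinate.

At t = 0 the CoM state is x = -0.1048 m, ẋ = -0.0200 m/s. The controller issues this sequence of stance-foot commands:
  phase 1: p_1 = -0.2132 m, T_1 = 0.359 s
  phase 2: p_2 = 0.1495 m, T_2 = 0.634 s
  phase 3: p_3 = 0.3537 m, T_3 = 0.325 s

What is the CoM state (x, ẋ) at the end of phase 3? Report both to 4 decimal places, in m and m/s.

phase 1: p=-0.2132, T=0.359, ωT=1.030761, cosh=1.579967, sinh=1.223231; start (x,ẋ)=(-0.104800, -0.020000) → end (x,ẋ)=(-0.050452, 0.349117)
phase 2: p=0.1495, T=0.634, ωT=1.820341, cosh=3.167966, sinh=3.005996; start (x,ẋ)=(-0.050452, 0.349117) → end (x,ẋ)=(-0.118435, -0.619761)
phase 3: p=0.3537, T=0.325, ωT=0.933140, cosh=1.467898, sinh=1.074582; start (x,ẋ)=(-0.118435, -0.619761) → end (x,ẋ)=(-0.571300, -2.366444)

x = -0.5713, ẋ = -2.3664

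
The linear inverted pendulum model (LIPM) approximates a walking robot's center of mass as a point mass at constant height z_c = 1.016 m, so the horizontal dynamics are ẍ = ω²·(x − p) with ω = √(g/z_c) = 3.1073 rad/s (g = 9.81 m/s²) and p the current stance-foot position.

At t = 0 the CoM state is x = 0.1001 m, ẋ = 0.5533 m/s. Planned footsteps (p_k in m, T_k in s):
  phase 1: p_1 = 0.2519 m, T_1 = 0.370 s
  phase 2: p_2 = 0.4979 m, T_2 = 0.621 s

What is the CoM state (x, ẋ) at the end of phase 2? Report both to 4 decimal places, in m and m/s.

phase 1: p=0.2519, T=0.370, ωT=1.149701, cosh=1.736990, sinh=1.420259; start (x,ẋ)=(0.100100, 0.553300) → end (x,ẋ)=(0.241123, 0.291157)
phase 2: p=0.4979, T=0.621, ωT=1.929633, cosh=3.516093, sinh=3.370891; start (x,ẋ)=(0.241123, 0.291157) → end (x,ẋ)=(-0.089097, -1.665845)

x = -0.0891, ẋ = -1.6658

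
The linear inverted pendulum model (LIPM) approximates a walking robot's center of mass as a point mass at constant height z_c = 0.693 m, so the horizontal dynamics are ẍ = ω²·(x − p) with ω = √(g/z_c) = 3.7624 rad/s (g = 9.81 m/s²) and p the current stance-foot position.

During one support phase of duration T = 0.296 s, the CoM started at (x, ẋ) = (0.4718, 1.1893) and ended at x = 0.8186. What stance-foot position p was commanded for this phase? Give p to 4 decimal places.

p = 0.5921

ωT = 3.7624·0.296 = 1.113670; cosh(ωT) = 1.686934, sinh(ωT) = 1.358582
x(T) = p + (x₀−p)·cosh(ωT) + (ẋ₀/ω)·sinh(ωT) ⇒ p·(1 − cosh) = x(T) − x₀·cosh − (ẋ₀/ω)·sinh
numerator   = 0.8186 − (0.4718)·1.686934 − (1.1893/3.7624)·1.358582 = -0.406745
denominator = 1 − 1.686934 = -0.686934
p = -0.406745 / -0.686934 = 0.5921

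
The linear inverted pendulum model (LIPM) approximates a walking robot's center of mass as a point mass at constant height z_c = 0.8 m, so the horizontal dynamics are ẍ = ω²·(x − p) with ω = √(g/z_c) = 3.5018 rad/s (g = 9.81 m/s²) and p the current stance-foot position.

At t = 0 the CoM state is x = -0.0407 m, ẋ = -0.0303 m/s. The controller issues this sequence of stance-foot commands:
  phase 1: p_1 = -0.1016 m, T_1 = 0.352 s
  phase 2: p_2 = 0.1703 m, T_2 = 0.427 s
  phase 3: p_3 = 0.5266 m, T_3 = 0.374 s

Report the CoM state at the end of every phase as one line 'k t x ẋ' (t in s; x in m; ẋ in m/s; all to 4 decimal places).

phase 1: p=-0.1016, T=0.352, ωT=1.232634, cosh=1.860888, sinh=1.569364; start (x,ẋ)=(-0.040700, -0.030300) → end (x,ẋ)=(-0.001851, 0.278297)
phase 2: p=0.1703, T=0.427, ωT=1.495269, cosh=2.342361, sinh=2.118173; start (x,ẋ)=(-0.001851, 0.278297) → end (x,ẋ)=(-0.064604, -0.625045)
phase 3: p=0.5266, T=0.374, ωT=1.309673, cosh=1.987435, sinh=1.717527; start (x,ẋ)=(-0.064604, -0.625045) → end (x,ẋ)=(-0.954945, -4.797993)

1 0.3520 -0.0019 0.2783
2 0.7790 -0.0646 -0.6250
3 1.1530 -0.9549 -4.7980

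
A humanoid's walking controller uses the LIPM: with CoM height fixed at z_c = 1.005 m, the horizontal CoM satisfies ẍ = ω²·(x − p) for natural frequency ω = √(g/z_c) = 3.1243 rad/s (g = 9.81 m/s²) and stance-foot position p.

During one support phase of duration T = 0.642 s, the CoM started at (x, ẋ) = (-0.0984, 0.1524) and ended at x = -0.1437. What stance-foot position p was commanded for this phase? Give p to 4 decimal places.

ωT = 3.1243·0.642 = 2.005801; cosh(ωT) = 3.783297, sinh(ωT) = 3.648745
x(T) = p + (x₀−p)·cosh(ωT) + (ẋ₀/ω)·sinh(ωT) ⇒ p·(1 − cosh) = x(T) − x₀·cosh − (ẋ₀/ω)·sinh
numerator   = -0.1437 − (-0.0984)·3.783297 − (0.1524/3.1243)·3.648745 = 0.050595
denominator = 1 − 3.783297 = -2.783297
p = 0.050595 / -2.783297 = -0.0182

p = -0.0182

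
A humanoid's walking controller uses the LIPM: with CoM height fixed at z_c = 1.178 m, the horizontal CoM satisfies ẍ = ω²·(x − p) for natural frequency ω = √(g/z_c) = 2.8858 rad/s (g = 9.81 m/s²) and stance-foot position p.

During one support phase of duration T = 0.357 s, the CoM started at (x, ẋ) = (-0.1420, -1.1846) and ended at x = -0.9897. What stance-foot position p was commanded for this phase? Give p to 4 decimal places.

p = 0.4551

ωT = 2.8858·0.357 = 1.030231; cosh(ωT) = 1.579318, sinh(ωT) = 1.222394
x(T) = p + (x₀−p)·cosh(ωT) + (ẋ₀/ω)·sinh(ωT) ⇒ p·(1 − cosh) = x(T) − x₀·cosh − (ẋ₀/ω)·sinh
numerator   = -0.9897 − (-0.1420)·1.579318 − (-1.1846/2.8858)·1.222394 = -0.263653
denominator = 1 − 1.579318 = -0.579318
p = -0.263653 / -0.579318 = 0.4551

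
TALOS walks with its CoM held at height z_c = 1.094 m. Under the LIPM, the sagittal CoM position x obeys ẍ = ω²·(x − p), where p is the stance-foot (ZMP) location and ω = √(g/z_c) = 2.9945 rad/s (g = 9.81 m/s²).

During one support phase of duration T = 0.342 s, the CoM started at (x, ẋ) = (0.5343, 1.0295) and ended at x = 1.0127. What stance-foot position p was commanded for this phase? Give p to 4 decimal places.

ωT = 2.9945·0.342 = 1.024119; cosh(ωT) = 1.571877, sinh(ωT) = 1.212764
x(T) = p + (x₀−p)·cosh(ωT) + (ẋ₀/ω)·sinh(ωT) ⇒ p·(1 − cosh) = x(T) − x₀·cosh − (ẋ₀/ω)·sinh
numerator   = 1.0127 − (0.5343)·1.571877 − (1.0295/2.9945)·1.212764 = -0.244098
denominator = 1 − 1.571877 = -0.571877
p = -0.244098 / -0.571877 = 0.4268

p = 0.4268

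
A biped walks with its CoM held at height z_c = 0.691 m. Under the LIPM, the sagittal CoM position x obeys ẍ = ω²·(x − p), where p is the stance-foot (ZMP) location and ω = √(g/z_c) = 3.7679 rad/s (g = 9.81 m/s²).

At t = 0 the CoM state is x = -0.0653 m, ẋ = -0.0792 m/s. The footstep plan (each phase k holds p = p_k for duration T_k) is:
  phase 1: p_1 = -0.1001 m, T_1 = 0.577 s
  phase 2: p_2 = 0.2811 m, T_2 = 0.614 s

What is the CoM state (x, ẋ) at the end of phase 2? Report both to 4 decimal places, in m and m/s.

x = -1.0518, ẋ = -4.8824

phase 1: p=-0.1001, T=0.577, ωT=2.174078, cosh=4.453894, sinh=4.340181; start (x,ẋ)=(-0.065300, -0.079200) → end (x,ẋ)=(-0.036334, 0.216349)
phase 2: p=0.2811, T=0.614, ωT=2.313491, cosh=5.104284, sinh=5.005368; start (x,ẋ)=(-0.036334, 0.216349) → end (x,ẋ)=(-1.051768, -4.882406)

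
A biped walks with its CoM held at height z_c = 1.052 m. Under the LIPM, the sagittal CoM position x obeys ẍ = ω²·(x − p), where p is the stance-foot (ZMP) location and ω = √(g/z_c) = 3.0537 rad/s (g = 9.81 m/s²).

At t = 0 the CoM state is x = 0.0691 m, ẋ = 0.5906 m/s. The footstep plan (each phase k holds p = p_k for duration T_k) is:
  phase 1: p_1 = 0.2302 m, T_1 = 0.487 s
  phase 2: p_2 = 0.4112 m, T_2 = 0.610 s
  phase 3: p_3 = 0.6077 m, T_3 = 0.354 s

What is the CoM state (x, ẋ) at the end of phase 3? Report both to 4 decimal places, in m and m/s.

phase 1: p=0.2302, T=0.487, ωT=1.487152, cosh=2.325246, sinh=2.099230; start (x,ẋ)=(0.069100, 0.590600) → end (x,ẋ)=(0.261604, 0.340572)
phase 2: p=0.4112, T=0.610, ωT=1.862757, cosh=3.298358, sinh=3.143114; start (x,ẋ)=(0.261604, 0.340572) → end (x,ẋ)=(0.268322, -0.312515)
phase 3: p=0.6077, T=0.354, ωT=1.081010, cosh=1.643454, sinh=1.304201; start (x,ẋ)=(0.268322, -0.312515) → end (x,ẋ)=(-0.083523, -1.865222)

x = -0.0835, ẋ = -1.8652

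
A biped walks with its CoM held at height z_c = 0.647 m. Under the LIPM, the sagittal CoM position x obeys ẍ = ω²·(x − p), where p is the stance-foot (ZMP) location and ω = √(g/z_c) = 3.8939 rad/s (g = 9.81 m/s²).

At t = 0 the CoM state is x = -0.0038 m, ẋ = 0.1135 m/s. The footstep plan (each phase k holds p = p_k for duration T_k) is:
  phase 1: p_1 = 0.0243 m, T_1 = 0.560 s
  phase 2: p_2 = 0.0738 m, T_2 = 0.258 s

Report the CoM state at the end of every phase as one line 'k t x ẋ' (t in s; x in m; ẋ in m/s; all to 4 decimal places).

1 0.5600 0.0257 0.0307
2 0.8180 0.0086 -0.1740

phase 1: p=0.0243, T=0.560, ωT=2.180584, cosh=4.482225, sinh=4.369249; start (x,ẋ)=(-0.003800, 0.113500) → end (x,ẋ)=(0.025705, 0.030655)
phase 2: p=0.0738, T=0.258, ωT=1.004626, cosh=1.548534, sinh=1.182352; start (x,ẋ)=(0.025705, 0.030655) → end (x,ẋ)=(0.008632, -0.173956)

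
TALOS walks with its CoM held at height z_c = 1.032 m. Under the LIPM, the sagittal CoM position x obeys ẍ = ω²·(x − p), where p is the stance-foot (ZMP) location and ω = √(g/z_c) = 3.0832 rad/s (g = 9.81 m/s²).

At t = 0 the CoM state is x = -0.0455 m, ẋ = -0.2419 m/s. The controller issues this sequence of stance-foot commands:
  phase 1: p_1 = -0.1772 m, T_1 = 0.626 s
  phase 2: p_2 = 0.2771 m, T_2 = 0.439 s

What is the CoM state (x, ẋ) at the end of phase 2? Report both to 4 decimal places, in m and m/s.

x = 0.0531, ẋ = -0.3531

phase 1: p=-0.1772, T=0.626, ωT=1.930083, cosh=3.517610, sinh=3.372474; start (x,ẋ)=(-0.045500, -0.241900) → end (x,ẋ)=(0.021474, 0.518508)
phase 2: p=0.2771, T=0.439, ωT=1.353525, cosh=2.064687, sinh=1.806359; start (x,ẋ)=(0.021474, 0.518508) → end (x,ẋ)=(0.053091, -0.353120)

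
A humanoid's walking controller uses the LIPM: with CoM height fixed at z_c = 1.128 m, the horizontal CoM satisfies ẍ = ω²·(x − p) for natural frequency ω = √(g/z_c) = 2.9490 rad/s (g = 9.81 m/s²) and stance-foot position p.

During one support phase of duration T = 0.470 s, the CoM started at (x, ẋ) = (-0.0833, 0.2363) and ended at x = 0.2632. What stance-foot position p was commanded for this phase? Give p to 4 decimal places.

p = -0.2579

ωT = 2.9490·0.470 = 1.386030; cosh(ωT) = 2.124504, sinh(ωT) = 1.874438
x(T) = p + (x₀−p)·cosh(ωT) + (ẋ₀/ω)·sinh(ωT) ⇒ p·(1 − cosh) = x(T) − x₀·cosh − (ẋ₀/ω)·sinh
numerator   = 0.2632 − (-0.0833)·2.124504 − (0.2363/2.9490)·1.874438 = 0.289975
denominator = 1 − 2.124504 = -1.124504
p = 0.289975 / -1.124504 = -0.2579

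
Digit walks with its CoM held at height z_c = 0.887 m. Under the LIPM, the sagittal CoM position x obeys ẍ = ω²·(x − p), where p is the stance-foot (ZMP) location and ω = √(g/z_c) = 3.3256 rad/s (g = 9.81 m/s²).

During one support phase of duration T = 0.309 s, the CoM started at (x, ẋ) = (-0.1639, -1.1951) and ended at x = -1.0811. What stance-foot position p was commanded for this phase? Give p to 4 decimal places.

p = 0.6682

ωT = 3.3256·0.309 = 1.027610; cosh(ωT) = 1.576121, sinh(ωT) = 1.218260
x(T) = p + (x₀−p)·cosh(ωT) + (ẋ₀/ω)·sinh(ωT) ⇒ p·(1 − cosh) = x(T) − x₀·cosh − (ẋ₀/ω)·sinh
numerator   = -1.0811 − (-0.1639)·1.576121 − (-1.1951/3.3256)·1.218260 = -0.384975
denominator = 1 − 1.576121 = -0.576121
p = -0.384975 / -0.576121 = 0.6682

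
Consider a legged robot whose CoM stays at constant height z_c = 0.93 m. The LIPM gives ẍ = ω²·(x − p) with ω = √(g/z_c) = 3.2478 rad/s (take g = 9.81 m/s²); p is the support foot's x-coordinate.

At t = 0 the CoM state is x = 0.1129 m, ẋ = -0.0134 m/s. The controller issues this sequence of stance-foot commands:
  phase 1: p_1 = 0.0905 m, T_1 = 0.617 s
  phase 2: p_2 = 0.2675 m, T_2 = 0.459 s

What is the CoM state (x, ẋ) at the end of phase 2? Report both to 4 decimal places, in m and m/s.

phase 1: p=0.0905, T=0.617, ωT=2.003893, cosh=3.776342, sinh=3.641533; start (x,ẋ)=(0.112900, -0.013400) → end (x,ẋ)=(0.160066, 0.214321)
phase 2: p=0.2675, T=0.459, ωT=1.490740, cosh=2.332793, sinh=2.107588; start (x,ẋ)=(0.160066, 0.214321) → end (x,ẋ)=(0.155957, -0.235424)

x = 0.1560, ẋ = -0.2354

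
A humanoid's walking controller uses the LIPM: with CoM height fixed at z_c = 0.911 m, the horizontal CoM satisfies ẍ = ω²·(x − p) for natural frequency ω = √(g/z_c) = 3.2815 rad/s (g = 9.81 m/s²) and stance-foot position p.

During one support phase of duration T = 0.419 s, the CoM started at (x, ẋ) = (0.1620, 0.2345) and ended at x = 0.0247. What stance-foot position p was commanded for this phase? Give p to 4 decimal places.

ωT = 3.2815·0.419 = 1.374948; cosh(ωT) = 2.103863, sinh(ωT) = 1.851010
x(T) = p + (x₀−p)·cosh(ωT) + (ẋ₀/ω)·sinh(ωT) ⇒ p·(1 − cosh) = x(T) − x₀·cosh − (ẋ₀/ω)·sinh
numerator   = 0.0247 − (0.1620)·2.103863 − (0.2345/3.2815)·1.851010 = -0.448401
denominator = 1 − 2.103863 = -1.103863
p = -0.448401 / -1.103863 = 0.4062

p = 0.4062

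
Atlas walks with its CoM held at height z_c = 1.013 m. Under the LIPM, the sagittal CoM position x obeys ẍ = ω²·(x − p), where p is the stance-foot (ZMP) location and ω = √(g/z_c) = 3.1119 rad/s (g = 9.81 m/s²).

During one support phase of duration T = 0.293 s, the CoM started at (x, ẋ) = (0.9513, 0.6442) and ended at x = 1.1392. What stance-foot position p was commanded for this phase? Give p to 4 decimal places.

ωT = 3.1119·0.293 = 0.911787; cosh(ωT) = 1.445285, sinh(ωT) = 1.043480
x(T) = p + (x₀−p)·cosh(ωT) + (ẋ₀/ω)·sinh(ωT) ⇒ p·(1 − cosh) = x(T) − x₀·cosh − (ẋ₀/ω)·sinh
numerator   = 1.1392 − (0.9513)·1.445285 − (0.6442/3.1119)·1.043480 = -0.451713
denominator = 1 − 1.445285 = -0.445285
p = -0.451713 / -0.445285 = 1.0144

p = 1.0144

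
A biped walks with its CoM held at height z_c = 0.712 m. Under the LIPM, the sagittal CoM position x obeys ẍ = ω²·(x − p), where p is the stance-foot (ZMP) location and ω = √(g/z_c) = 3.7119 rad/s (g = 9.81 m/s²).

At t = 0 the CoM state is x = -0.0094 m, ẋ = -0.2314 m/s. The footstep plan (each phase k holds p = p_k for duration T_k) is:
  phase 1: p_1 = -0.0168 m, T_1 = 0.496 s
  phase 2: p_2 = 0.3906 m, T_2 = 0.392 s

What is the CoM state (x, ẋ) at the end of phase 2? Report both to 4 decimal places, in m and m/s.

phase 1: p=-0.0168, T=0.496, ωT=1.841102, cosh=3.231063, sinh=3.072420; start (x,ẋ)=(-0.009400, -0.231400) → end (x,ẋ)=(-0.184425, -0.663275)
phase 2: p=0.3906, T=0.392, ωT=1.455065, cosh=2.259073, sinh=2.025688; start (x,ẋ)=(-0.184425, -0.663275) → end (x,ẋ)=(-1.270391, -5.822085)

x = -1.2704, ẋ = -5.8221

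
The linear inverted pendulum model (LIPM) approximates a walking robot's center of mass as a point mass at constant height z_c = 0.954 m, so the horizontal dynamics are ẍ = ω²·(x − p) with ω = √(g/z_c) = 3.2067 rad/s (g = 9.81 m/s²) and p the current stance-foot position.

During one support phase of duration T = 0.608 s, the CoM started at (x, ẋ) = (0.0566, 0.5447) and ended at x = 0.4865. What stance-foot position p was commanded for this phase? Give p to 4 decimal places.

ωT = 3.2067·0.608 = 1.949674; cosh(ωT) = 3.584357, sinh(ωT) = 3.442037
x(T) = p + (x₀−p)·cosh(ωT) + (ẋ₀/ω)·sinh(ωT) ⇒ p·(1 − cosh) = x(T) − x₀·cosh − (ẋ₀/ω)·sinh
numerator   = 0.4865 − (0.0566)·3.584357 − (0.5447/3.2067)·3.442037 = -0.301050
denominator = 1 − 3.584357 = -2.584357
p = -0.301050 / -2.584357 = 0.1165

p = 0.1165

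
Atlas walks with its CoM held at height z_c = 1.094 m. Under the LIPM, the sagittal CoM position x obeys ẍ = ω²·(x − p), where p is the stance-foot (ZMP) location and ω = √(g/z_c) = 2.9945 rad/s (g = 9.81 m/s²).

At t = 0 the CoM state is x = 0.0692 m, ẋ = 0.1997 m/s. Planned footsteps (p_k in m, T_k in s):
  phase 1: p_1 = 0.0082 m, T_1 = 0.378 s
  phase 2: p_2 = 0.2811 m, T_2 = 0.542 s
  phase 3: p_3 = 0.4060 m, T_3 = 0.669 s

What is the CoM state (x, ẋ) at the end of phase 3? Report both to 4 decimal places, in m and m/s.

x = 2.2445, ẋ = 5.5776

phase 1: p=0.0082, T=0.378, ωT=1.131921, cosh=1.712011, sinh=1.389598; start (x,ẋ)=(0.069200, 0.199700) → end (x,ẋ)=(0.205303, 0.595719)
phase 2: p=0.2811, T=0.542, ωT=1.623019, cosh=2.632835, sinh=2.435533; start (x,ẋ)=(0.205303, 0.595719) → end (x,ẋ)=(0.566059, 1.015630)
phase 3: p=0.4060, T=0.669, ωT=2.003321, cosh=3.774259, sinh=3.639373; start (x,ẋ)=(0.566059, 1.015630) → end (x,ẋ)=(2.244454, 5.577596)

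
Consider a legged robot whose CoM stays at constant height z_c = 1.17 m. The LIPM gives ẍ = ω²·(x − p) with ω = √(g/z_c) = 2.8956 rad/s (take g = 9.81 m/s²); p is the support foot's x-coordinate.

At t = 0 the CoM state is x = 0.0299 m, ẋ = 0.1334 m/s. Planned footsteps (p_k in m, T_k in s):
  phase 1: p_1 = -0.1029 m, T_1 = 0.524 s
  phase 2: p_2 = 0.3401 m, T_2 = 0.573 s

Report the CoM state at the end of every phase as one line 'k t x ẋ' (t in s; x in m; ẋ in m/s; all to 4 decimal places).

1 0.5240 0.3144 1.1533
2 1.0970 1.2788 2.9518

phase 1: p=-0.1029, T=0.524, ωT=1.517294, cosh=2.389588, sinh=2.170283; start (x,ẋ)=(0.029900, 0.133400) → end (x,ẋ)=(0.314422, 1.153322)
phase 2: p=0.3401, T=0.573, ωT=1.659179, cosh=2.722644, sinh=2.532349; start (x,ẋ)=(0.314422, 1.153322) → end (x,ẋ)=(1.278827, 2.951799)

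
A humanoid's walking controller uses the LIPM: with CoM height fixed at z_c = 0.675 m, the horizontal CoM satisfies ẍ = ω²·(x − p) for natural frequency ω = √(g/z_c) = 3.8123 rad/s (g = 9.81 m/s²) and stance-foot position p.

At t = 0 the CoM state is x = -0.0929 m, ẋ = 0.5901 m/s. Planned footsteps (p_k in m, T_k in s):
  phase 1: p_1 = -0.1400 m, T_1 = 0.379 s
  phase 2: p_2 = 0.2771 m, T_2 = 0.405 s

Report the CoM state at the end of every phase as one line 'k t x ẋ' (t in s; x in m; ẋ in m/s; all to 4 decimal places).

phase 1: p=-0.1400, T=0.379, ωT=1.444862, cosh=2.238522, sinh=2.002743; start (x,ẋ)=(-0.092900, 0.590100) → end (x,ẋ)=(0.275436, 1.680563)
phase 2: p=0.2771, T=0.405, ωT=1.543982, cosh=2.448364, sinh=2.234835; start (x,ẋ)=(0.275436, 1.680563) → end (x,ẋ)=(1.258200, 4.100453)

1 0.3790 0.2754 1.6806
2 0.7840 1.2582 4.1005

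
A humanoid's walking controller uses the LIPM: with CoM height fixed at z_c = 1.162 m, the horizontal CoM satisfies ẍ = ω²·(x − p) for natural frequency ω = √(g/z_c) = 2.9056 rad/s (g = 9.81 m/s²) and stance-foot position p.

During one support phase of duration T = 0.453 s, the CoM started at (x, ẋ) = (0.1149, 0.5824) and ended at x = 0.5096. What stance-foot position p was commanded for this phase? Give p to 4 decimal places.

ωT = 2.9056·0.453 = 1.316237; cosh(ωT) = 1.998752, sinh(ωT) = 1.730609
x(T) = p + (x₀−p)·cosh(ωT) + (ẋ₀/ω)·sinh(ωT) ⇒ p·(1 − cosh) = x(T) − x₀·cosh − (ẋ₀/ω)·sinh
numerator   = 0.5096 − (0.1149)·1.998752 − (0.5824/2.9056)·1.730609 = -0.066941
denominator = 1 − 1.998752 = -0.998752
p = -0.066941 / -0.998752 = 0.0670

p = 0.0670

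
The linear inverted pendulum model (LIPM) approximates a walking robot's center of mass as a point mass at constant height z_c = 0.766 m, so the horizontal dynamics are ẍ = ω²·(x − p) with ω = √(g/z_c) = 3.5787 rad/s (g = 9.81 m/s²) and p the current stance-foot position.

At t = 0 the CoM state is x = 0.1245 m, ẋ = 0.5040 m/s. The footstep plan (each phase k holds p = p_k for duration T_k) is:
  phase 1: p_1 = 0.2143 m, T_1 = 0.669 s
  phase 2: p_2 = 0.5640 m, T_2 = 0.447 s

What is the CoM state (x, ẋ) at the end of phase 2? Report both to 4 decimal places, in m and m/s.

phase 1: p=0.2143, T=0.669, ωT=2.394150, cosh=5.525066, sinh=5.433816; start (x,ẋ)=(0.124500, 0.504000) → end (x,ẋ)=(0.483411, 1.038383)
phase 2: p=0.5640, T=0.447, ωT=1.599679, cosh=2.576702, sinh=2.374740; start (x,ẋ)=(0.483411, 1.038383) → end (x,ẋ)=(1.045393, 1.990719)

x = 1.0454, ẋ = 1.9907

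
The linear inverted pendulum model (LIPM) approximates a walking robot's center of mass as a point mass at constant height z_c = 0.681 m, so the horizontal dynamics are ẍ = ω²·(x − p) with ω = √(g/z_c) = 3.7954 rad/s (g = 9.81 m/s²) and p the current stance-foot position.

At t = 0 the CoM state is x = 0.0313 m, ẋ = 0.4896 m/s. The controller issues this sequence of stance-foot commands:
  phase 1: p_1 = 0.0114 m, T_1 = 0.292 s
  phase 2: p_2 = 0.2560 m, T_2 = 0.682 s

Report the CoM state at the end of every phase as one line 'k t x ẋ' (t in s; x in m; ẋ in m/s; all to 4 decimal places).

phase 1: p=0.0114, T=0.292, ωT=1.108257, cosh=1.679604, sinh=1.349470; start (x,ẋ)=(0.031300, 0.489600) → end (x,ẋ)=(0.218903, 0.924257)
phase 2: p=0.2560, T=0.682, ωT=2.588463, cosh=6.692216, sinh=6.617081; start (x,ẋ)=(0.218903, 0.924257) → end (x,ẋ)=(1.619136, 5.253668)

1 0.2920 0.2189 0.9243
2 0.9740 1.6191 5.2537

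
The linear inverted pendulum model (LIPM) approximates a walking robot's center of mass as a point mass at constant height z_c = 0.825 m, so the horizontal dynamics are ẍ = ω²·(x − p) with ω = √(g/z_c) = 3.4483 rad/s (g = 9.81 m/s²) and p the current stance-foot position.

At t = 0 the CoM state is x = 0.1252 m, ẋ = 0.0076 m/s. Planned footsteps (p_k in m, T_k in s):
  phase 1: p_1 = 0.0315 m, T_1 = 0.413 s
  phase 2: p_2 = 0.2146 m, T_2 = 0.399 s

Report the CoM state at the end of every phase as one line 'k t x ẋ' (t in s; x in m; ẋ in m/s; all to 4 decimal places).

phase 1: p=0.0315, T=0.413, ωT=1.424148, cosh=2.197515, sinh=1.956801; start (x,ẋ)=(0.125200, 0.007600) → end (x,ẋ)=(0.241720, 0.648955)
phase 2: p=0.2146, T=0.399, ωT=1.375872, cosh=2.105573, sinh=1.852953; start (x,ẋ)=(0.241720, 0.648955) → end (x,ẋ)=(0.620421, 1.539705)

1 0.4130 0.2417 0.6490
2 0.8120 0.6204 1.5397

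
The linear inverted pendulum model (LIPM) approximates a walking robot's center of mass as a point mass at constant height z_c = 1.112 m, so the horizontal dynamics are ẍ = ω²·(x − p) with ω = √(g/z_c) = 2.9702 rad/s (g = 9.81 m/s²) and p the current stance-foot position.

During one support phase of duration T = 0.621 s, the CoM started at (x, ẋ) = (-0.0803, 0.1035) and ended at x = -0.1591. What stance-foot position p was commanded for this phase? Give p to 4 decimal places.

p = 0.0028

ωT = 2.9702·0.621 = 1.844494; cosh(ωT) = 3.241503, sinh(ωT) = 3.083397
x(T) = p + (x₀−p)·cosh(ωT) + (ẋ₀/ω)·sinh(ωT) ⇒ p·(1 − cosh) = x(T) − x₀·cosh − (ẋ₀/ω)·sinh
numerator   = -0.1591 − (-0.0803)·3.241503 − (0.1035/2.9702)·3.083397 = -0.006252
denominator = 1 − 3.241503 = -2.241503
p = -0.006252 / -2.241503 = 0.0028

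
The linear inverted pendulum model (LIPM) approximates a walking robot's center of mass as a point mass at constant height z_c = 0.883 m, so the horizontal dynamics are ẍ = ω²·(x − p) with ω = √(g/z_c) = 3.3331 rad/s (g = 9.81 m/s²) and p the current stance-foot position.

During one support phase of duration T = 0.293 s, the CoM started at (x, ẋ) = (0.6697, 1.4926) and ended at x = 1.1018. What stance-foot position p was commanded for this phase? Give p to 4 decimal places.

ωT = 3.3331·0.293 = 0.976598; cosh(ωT) = 1.515999, sinh(ωT) = 1.139409
x(T) = p + (x₀−p)·cosh(ωT) + (ẋ₀/ω)·sinh(ωT) ⇒ p·(1 − cosh) = x(T) − x₀·cosh − (ẋ₀/ω)·sinh
numerator   = 1.1018 − (0.6697)·1.515999 − (1.4926/3.3331)·1.139409 = -0.423705
denominator = 1 − 1.515999 = -0.515999
p = -0.423705 / -0.515999 = 0.8211

p = 0.8211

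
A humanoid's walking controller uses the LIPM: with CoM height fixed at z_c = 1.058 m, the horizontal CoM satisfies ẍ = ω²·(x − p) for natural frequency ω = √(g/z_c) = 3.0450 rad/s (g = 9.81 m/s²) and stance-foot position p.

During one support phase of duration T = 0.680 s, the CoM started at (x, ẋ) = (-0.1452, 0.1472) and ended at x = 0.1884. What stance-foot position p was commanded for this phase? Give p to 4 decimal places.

p = -0.1931

ωT = 3.0450·0.680 = 2.070600; cosh(ωT) = 4.027845, sinh(ωT) = 3.901735
x(T) = p + (x₀−p)·cosh(ωT) + (ẋ₀/ω)·sinh(ωT) ⇒ p·(1 − cosh) = x(T) − x₀·cosh − (ẋ₀/ω)·sinh
numerator   = 0.1884 − (-0.1452)·4.027845 − (0.1472/3.0450)·3.901735 = 0.584627
denominator = 1 − 4.027845 = -3.027845
p = 0.584627 / -3.027845 = -0.1931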